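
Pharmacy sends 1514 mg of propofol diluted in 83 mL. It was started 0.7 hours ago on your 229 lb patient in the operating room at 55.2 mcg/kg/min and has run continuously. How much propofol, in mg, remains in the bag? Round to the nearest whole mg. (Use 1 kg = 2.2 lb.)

Weight = 229 lb ÷ 2.2 lb/kg = 104.0909 kg
Dose = 55.2 mcg/kg/min × 104.0909 kg = 5745.818 mcg/min
5745.818 mcg/min × 60 min/hr = 344749.1 mcg/hr
Concentration = 1514 mg ÷ 83 mL = 18.24096 mg/mL = 18240.96 mcg/mL
Rate = 344749.1 mcg/hr ÷ 18240.96 mcg/mL = 18.89972 mL/hr
Volume infused = 18.89972 mL/hr × 0.7 hr = 13.2298 mL
Volume remaining = 83 − 13.2298 = 69.7702 mL
Drug remaining = 69.7702 mL × 18240.96 mcg/mL = 1272676 mcg = 1272.676 mg

1273 mg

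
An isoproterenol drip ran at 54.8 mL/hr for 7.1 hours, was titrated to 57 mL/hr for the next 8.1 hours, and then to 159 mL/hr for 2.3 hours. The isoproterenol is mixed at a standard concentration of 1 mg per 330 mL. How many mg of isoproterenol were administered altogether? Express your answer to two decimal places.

Concentration = 1 mg ÷ 330 mL = 0.003030303 mg/mL
Stage 1: 54.8 mL/hr × 7.1 hr = 389.08 mL → 389.08 mL × 0.003030303 mg/mL = 1.17903 mg
Stage 2: 57 mL/hr × 8.1 hr = 461.7 mL → 461.7 mL × 0.003030303 mg/mL = 1.399091 mg
Stage 3: 159 mL/hr × 2.3 hr = 365.7 mL → 365.7 mL × 0.003030303 mg/mL = 1.108182 mg
Total = 1.17903 + 1.399091 + 1.108182 = 3.686303 mg

3.69 mg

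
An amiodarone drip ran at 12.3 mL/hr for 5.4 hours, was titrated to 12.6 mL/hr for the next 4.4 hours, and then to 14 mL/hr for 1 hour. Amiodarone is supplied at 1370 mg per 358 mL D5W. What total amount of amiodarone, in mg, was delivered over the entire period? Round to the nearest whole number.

520 mg

Concentration = 1370 mg ÷ 358 mL = 3.826816 mg/mL
Stage 1: 12.3 mL/hr × 5.4 hr = 66.42 mL → 66.42 mL × 3.826816 mg/mL = 254.1771 mg
Stage 2: 12.6 mL/hr × 4.4 hr = 55.44 mL → 55.44 mL × 3.826816 mg/mL = 212.1587 mg
Stage 3: 14 mL/hr × 1 hr = 14 mL → 14 mL × 3.826816 mg/mL = 53.57542 mg
Total = 254.1771 + 212.1587 + 53.57542 = 519.9112 mg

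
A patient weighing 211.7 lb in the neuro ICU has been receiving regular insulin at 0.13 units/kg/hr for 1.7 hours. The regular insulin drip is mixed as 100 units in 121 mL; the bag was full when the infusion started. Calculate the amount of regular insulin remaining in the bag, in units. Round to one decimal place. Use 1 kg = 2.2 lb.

78.7 units

Weight = 211.7 lb ÷ 2.2 lb/kg = 96.22727 kg
Dose = 0.13 units/kg/hr × 96.22727 kg = 12.50955 units/hr
Concentration = 100 units ÷ 121 mL = 0.8264463 units/mL
Rate = 12.50955 units/hr ÷ 0.8264463 units/mL = 15.13655 mL/hr
Volume infused = 15.13655 mL/hr × 1.7 hr = 25.73213 mL
Volume remaining = 121 − 25.73213 = 95.26787 mL
Drug remaining = 95.26787 mL × 0.8264463 units/mL = 78.73377 units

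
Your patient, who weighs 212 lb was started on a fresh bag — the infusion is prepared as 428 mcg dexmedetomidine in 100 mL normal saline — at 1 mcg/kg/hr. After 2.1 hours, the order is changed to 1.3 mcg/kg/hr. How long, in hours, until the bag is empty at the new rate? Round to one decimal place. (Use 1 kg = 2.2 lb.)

1.8 hours

Initial rate:
Weight = 212 lb ÷ 2.2 lb/kg = 96.36364 kg
Dose = 1 mcg/kg/hr × 96.36364 kg = 96.36364 mcg/hr
Concentration = 428 mcg ÷ 100 mL = 4.28 mcg/mL
Rate = 96.36364 mcg/hr ÷ 4.28 mcg/mL = 22.51487 mL/hr
Volume infused so far = 22.51487 mL/hr × 2.1 hr = 47.28122 mL
Volume remaining = 100 − 47.28122 = 52.71878 mL
New rate:
Dose = 1.3 mcg/kg/hr × 96.36364 kg = 125.2727 mcg/hr
Rate = 125.2727 mcg/hr ÷ 4.28 mcg/mL = 29.26933 mL/hr
Time remaining = 52.71878 mL ÷ 29.26933 mL/hr = 1.801161 hr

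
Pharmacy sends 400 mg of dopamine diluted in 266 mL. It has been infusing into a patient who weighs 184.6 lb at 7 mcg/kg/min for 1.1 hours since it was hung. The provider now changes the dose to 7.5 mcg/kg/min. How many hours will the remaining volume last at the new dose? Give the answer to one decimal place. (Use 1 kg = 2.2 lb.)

Initial rate:
Weight = 184.6 lb ÷ 2.2 lb/kg = 83.90909 kg
Dose = 7 mcg/kg/min × 83.90909 kg = 587.3636 mcg/min
587.3636 mcg/min × 60 min/hr = 35241.82 mcg/hr
Concentration = 400 mg ÷ 266 mL = 1.503759 mg/mL = 1503.759 mcg/mL
Rate = 35241.82 mcg/hr ÷ 1503.759 mcg/mL = 23.43581 mL/hr
Volume infused so far = 23.43581 mL/hr × 1.1 hr = 25.77939 mL
Volume remaining = 266 − 25.77939 = 240.2206 mL
New rate:
Dose = 7.5 mcg/kg/min × 83.90909 kg = 629.3182 mcg/min
629.3182 mcg/min × 60 min/hr = 37759.09 mcg/hr
Rate = 37759.09 mcg/hr ÷ 1503.759 mcg/mL = 25.1098 mL/hr
Time remaining = 240.2206 mL ÷ 25.1098 mL/hr = 9.566809 hr

9.6 hours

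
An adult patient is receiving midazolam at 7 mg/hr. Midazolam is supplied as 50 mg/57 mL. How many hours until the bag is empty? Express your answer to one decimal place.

7.1 hours

Concentration = 50 mg ÷ 57 mL = 0.877193 mg/mL
Rate = 7 mg/hr ÷ 0.877193 mg/mL = 7.98 mL/hr
Duration = 57 mL ÷ 7.98 mL/hr = 7.142857 hr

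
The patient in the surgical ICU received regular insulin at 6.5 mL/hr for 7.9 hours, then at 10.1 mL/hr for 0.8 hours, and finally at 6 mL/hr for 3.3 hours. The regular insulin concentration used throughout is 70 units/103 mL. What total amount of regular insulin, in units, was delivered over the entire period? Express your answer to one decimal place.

53.8 units

Concentration = 70 units ÷ 103 mL = 0.6796117 units/mL
Stage 1: 6.5 mL/hr × 7.9 hr = 51.35 mL → 51.35 mL × 0.6796117 units/mL = 34.89806 units
Stage 2: 10.1 mL/hr × 0.8 hr = 8.08 mL → 8.08 mL × 0.6796117 units/mL = 5.491262 units
Stage 3: 6 mL/hr × 3.3 hr = 19.8 mL → 19.8 mL × 0.6796117 units/mL = 13.45631 units
Total = 34.89806 + 5.491262 + 13.45631 = 53.84563 units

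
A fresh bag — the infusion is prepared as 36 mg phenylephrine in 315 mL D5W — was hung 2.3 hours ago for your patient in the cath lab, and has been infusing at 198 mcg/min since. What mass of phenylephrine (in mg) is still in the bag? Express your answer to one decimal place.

8.7 mg

198 mcg/min × 60 min/hr = 11880 mcg/hr
Concentration = 36 mg ÷ 315 mL = 0.1142857 mg/mL = 114.2857 mcg/mL
Rate = 11880 mcg/hr ÷ 114.2857 mcg/mL = 103.95 mL/hr
Volume infused = 103.95 mL/hr × 2.3 hr = 239.085 mL
Volume remaining = 315 − 239.085 = 75.915 mL
Drug remaining = 75.915 mL × 114.2857 mcg/mL = 8676 mcg = 8.676 mg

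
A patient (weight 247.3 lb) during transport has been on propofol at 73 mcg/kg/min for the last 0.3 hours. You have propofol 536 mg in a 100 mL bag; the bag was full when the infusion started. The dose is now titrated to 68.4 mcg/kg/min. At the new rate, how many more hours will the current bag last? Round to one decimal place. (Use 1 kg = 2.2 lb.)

Initial rate:
Weight = 247.3 lb ÷ 2.2 lb/kg = 112.4091 kg
Dose = 73 mcg/kg/min × 112.4091 kg = 8205.864 mcg/min
8205.864 mcg/min × 60 min/hr = 492351.8 mcg/hr
Concentration = 536 mg ÷ 100 mL = 5.36 mg/mL = 5360 mcg/mL
Rate = 492351.8 mcg/hr ÷ 5360 mcg/mL = 91.85668 mL/hr
Volume infused so far = 91.85668 mL/hr × 0.3 hr = 27.557 mL
Volume remaining = 100 − 27.557 = 72.443 mL
New rate:
Dose = 68.4 mcg/kg/min × 112.4091 kg = 7688.782 mcg/min
7688.782 mcg/min × 60 min/hr = 461326.9 mcg/hr
Rate = 461326.9 mcg/hr ÷ 5360 mcg/mL = 86.06845 mL/hr
Time remaining = 72.443 mL ÷ 86.06845 mL/hr = 0.8416905 hr

0.8 hours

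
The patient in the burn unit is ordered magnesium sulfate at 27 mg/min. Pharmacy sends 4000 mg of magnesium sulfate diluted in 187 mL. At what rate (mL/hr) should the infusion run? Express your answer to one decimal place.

75.7 mL/hr

27 mg/min × 60 min/hr = 1620 mg/hr
Concentration = 4000 mg ÷ 187 mL = 21.39037 mg/mL
Rate = 1620 mg/hr ÷ 21.39037 mg/mL = 75.735 mL/hr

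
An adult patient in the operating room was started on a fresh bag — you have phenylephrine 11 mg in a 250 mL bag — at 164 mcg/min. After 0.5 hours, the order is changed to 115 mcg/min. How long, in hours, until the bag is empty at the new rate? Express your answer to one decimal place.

Initial rate:
164 mcg/min × 60 min/hr = 9840 mcg/hr
Concentration = 11 mg ÷ 250 mL = 0.044 mg/mL = 44 mcg/mL
Rate = 9840 mcg/hr ÷ 44 mcg/mL = 223.6364 mL/hr
Volume infused so far = 223.6364 mL/hr × 0.5 hr = 111.8182 mL
Volume remaining = 250 − 111.8182 = 138.1818 mL
New rate:
115 mcg/min × 60 min/hr = 6900 mcg/hr
Rate = 6900 mcg/hr ÷ 44 mcg/mL = 156.8182 mL/hr
Time remaining = 138.1818 mL ÷ 156.8182 mL/hr = 0.8811594 hr

0.9 hours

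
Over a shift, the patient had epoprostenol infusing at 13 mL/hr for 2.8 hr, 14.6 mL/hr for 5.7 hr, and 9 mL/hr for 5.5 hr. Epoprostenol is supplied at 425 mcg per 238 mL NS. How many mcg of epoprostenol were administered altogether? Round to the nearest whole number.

Concentration = 425 mcg ÷ 238 mL = 1.785714 mcg/mL
Stage 1: 13 mL/hr × 2.8 hr = 36.4 mL → 36.4 mL × 1.785714 mcg/mL = 65 mcg
Stage 2: 14.6 mL/hr × 5.7 hr = 83.22 mL → 83.22 mL × 1.785714 mcg/mL = 148.6071 mcg
Stage 3: 9 mL/hr × 5.5 hr = 49.5 mL → 49.5 mL × 1.785714 mcg/mL = 88.39286 mcg
Total = 65 + 148.6071 + 88.39286 = 302 mcg

302 mcg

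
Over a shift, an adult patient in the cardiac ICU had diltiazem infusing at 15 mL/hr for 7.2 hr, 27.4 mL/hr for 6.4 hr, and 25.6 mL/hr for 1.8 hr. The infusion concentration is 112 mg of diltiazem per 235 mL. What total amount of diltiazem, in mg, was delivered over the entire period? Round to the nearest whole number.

157 mg

Concentration = 112 mg ÷ 235 mL = 0.4765957 mg/mL
Stage 1: 15 mL/hr × 7.2 hr = 108 mL → 108 mL × 0.4765957 mg/mL = 51.47234 mg
Stage 2: 27.4 mL/hr × 6.4 hr = 175.36 mL → 175.36 mL × 0.4765957 mg/mL = 83.57583 mg
Stage 3: 25.6 mL/hr × 1.8 hr = 46.08 mL → 46.08 mL × 0.4765957 mg/mL = 21.96153 mg
Total = 51.47234 + 83.57583 + 21.96153 = 157.0097 mg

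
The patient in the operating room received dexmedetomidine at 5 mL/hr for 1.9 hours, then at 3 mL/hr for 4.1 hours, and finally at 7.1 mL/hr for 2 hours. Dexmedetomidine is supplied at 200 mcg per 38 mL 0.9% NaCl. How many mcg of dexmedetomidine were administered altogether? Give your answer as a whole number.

189 mcg

Concentration = 200 mcg ÷ 38 mL = 5.263158 mcg/mL
Stage 1: 5 mL/hr × 1.9 hr = 9.5 mL → 9.5 mL × 5.263158 mcg/mL = 50 mcg
Stage 2: 3 mL/hr × 4.1 hr = 12.3 mL → 12.3 mL × 5.263158 mcg/mL = 64.73684 mcg
Stage 3: 7.1 mL/hr × 2 hr = 14.2 mL → 14.2 mL × 5.263158 mcg/mL = 74.73684 mcg
Total = 50 + 64.73684 + 74.73684 = 189.4737 mcg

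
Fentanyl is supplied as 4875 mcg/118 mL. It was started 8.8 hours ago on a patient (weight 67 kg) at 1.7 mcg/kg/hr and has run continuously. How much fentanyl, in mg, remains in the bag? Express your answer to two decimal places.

3.87 mg

Dose = 1.7 mcg/kg/hr × 67 kg = 113.9 mcg/hr
Concentration = 4875 mcg ÷ 118 mL = 41.31356 mcg/mL
Rate = 113.9 mcg/hr ÷ 41.31356 mcg/mL = 2.756964 mL/hr
Volume infused = 2.756964 mL/hr × 8.8 hr = 24.26128 mL
Volume remaining = 118 − 24.26128 = 93.73872 mL
Drug remaining = 93.73872 mL × 41.31356 mcg/mL = 3872.68 mcg = 3.87268 mg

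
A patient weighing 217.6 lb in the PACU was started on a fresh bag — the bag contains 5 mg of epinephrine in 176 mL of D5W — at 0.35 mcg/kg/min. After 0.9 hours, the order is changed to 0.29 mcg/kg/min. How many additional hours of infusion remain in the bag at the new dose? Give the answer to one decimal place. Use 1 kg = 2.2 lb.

Initial rate:
Weight = 217.6 lb ÷ 2.2 lb/kg = 98.90909 kg
Dose = 0.35 mcg/kg/min × 98.90909 kg = 34.61818 mcg/min
34.61818 mcg/min × 60 min/hr = 2077.091 mcg/hr
Concentration = 5 mg ÷ 176 mL = 0.02840909 mg/mL = 28.40909 mcg/mL
Rate = 2077.091 mcg/hr ÷ 28.40909 mcg/mL = 73.1136 mL/hr
Volume infused so far = 73.1136 mL/hr × 0.9 hr = 65.80224 mL
Volume remaining = 176 − 65.80224 = 110.1978 mL
New rate:
Dose = 0.29 mcg/kg/min × 98.90909 kg = 28.68364 mcg/min
28.68364 mcg/min × 60 min/hr = 1721.018 mcg/hr
Rate = 1721.018 mcg/hr ÷ 28.40909 mcg/mL = 60.57984 mL/hr
Time remaining = 110.1978 mL ÷ 60.57984 mL/hr = 1.81905 hr

1.8 hours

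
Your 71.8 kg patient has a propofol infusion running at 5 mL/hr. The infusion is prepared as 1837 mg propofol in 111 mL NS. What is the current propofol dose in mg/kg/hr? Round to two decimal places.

1.15 mg/kg/hr

Concentration = 1837 mg ÷ 111 mL = 16.54955 mg/mL
Drug rate = 5 mL/hr × 16.54955 mg/mL = 82.74775 mg/hr
82.74775 mg/hr ÷ 71.8 kg = 1.152476 mg/kg/hr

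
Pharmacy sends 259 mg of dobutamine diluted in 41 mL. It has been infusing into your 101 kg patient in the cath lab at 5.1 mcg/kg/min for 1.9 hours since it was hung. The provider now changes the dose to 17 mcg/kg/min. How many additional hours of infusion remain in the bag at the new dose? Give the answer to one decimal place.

Initial rate:
Dose = 5.1 mcg/kg/min × 101 kg = 515.1 mcg/min
515.1 mcg/min × 60 min/hr = 30906 mcg/hr
Concentration = 259 mg ÷ 41 mL = 6.317073 mg/mL = 6317.073 mcg/mL
Rate = 30906 mcg/hr ÷ 6317.073 mcg/mL = 4.892456 mL/hr
Volume infused so far = 4.892456 mL/hr × 1.9 hr = 9.295666 mL
Volume remaining = 41 − 9.295666 = 31.70433 mL
New rate:
Dose = 17 mcg/kg/min × 101 kg = 1717 mcg/min
1717 mcg/min × 60 min/hr = 103020 mcg/hr
Rate = 103020 mcg/hr ÷ 6317.073 mcg/mL = 16.30819 mL/hr
Time remaining = 31.70433 mL ÷ 16.30819 mL/hr = 1.944075 hr

1.9 hours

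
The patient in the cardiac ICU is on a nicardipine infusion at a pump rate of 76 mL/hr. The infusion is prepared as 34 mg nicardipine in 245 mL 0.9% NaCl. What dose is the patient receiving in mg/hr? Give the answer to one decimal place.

10.5 mg/hr

Concentration = 34 mg ÷ 245 mL = 0.1387755 mg/mL
Drug rate = 76 mL/hr × 0.1387755 mg/mL = 10.54694 mg/hr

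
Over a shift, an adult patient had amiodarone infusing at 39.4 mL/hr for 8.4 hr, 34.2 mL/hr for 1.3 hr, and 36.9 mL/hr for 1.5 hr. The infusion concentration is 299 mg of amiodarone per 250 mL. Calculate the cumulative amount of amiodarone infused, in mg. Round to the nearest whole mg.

515 mg

Concentration = 299 mg ÷ 250 mL = 1.196 mg/mL
Stage 1: 39.4 mL/hr × 8.4 hr = 330.96 mL → 330.96 mL × 1.196 mg/mL = 395.8282 mg
Stage 2: 34.2 mL/hr × 1.3 hr = 44.46 mL → 44.46 mL × 1.196 mg/mL = 53.17416 mg
Stage 3: 36.9 mL/hr × 1.5 hr = 55.35 mL → 55.35 mL × 1.196 mg/mL = 66.1986 mg
Total = 395.8282 + 53.17416 + 66.1986 = 515.2009 mg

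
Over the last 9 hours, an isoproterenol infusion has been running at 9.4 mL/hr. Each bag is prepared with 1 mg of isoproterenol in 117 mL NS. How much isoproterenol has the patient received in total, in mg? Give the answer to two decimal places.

0.72 mg

Concentration = 1 mg ÷ 117 mL = 0.008547009 mg/mL = 8.547009 mcg/mL
Drug rate = 9.4 mL/hr × 8.547009 mcg/mL = 80.34188 mcg/hr
Total = 80.34188 mcg/hr × 9 hr = 723.0769 mcg = 0.7230769 mg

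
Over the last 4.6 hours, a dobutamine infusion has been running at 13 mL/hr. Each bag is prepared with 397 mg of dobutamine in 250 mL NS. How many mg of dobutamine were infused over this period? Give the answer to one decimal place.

95.0 mg

Concentration = 397 mg ÷ 250 mL = 1.588 mg/mL = 1588 mcg/mL
Drug rate = 13 mL/hr × 1588 mcg/mL = 20644 mcg/hr
Total = 20644 mcg/hr × 4.6 hr = 94962.4 mcg = 94.9624 mg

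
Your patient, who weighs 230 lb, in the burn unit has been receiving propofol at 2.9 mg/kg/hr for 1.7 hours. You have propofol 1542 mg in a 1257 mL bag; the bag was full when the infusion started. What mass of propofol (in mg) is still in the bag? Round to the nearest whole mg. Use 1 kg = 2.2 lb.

Weight = 230 lb ÷ 2.2 lb/kg = 104.5455 kg
Dose = 2.9 mg/kg/hr × 104.5455 kg = 303.1818 mg/hr
Concentration = 1542 mg ÷ 1257 mL = 1.22673 mg/mL
Rate = 303.1818 mg/hr ÷ 1.22673 mg/mL = 247.1463 mL/hr
Volume infused = 247.1463 mL/hr × 1.7 hr = 420.1487 mL
Volume remaining = 1257 − 420.1487 = 836.8513 mL
Drug remaining = 836.8513 mL × 1.22673 mg/mL = 1026.591 mg

1027 mg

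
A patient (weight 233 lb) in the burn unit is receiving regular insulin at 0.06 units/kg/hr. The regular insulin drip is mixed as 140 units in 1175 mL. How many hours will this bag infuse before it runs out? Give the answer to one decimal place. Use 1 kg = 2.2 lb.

22.0 hours

Weight = 233 lb ÷ 2.2 lb/kg = 105.9091 kg
Dose = 0.06 units/kg/hr × 105.9091 kg = 6.354545 units/hr
Concentration = 140 units ÷ 1175 mL = 0.1191489 units/mL
Rate = 6.354545 units/hr ÷ 0.1191489 units/mL = 53.33279 mL/hr
Duration = 1175 mL ÷ 53.33279 mL/hr = 22.03147 hr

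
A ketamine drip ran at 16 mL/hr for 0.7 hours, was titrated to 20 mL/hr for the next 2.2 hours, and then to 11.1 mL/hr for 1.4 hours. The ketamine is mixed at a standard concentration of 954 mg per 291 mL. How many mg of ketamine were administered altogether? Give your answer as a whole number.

232 mg

Concentration = 954 mg ÷ 291 mL = 3.278351 mg/mL
Stage 1: 16 mL/hr × 0.7 hr = 11.2 mL → 11.2 mL × 3.278351 mg/mL = 36.71753 mg
Stage 2: 20 mL/hr × 2.2 hr = 44 mL → 44 mL × 3.278351 mg/mL = 144.2474 mg
Stage 3: 11.1 mL/hr × 1.4 hr = 15.54 mL → 15.54 mL × 3.278351 mg/mL = 50.94557 mg
Total = 36.71753 + 144.2474 + 50.94557 = 231.9105 mg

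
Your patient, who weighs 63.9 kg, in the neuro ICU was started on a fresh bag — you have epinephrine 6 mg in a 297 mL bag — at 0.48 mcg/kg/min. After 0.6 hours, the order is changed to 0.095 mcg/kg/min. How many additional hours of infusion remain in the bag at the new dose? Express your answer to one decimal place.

13.4 hours

Initial rate:
Dose = 0.48 mcg/kg/min × 63.9 kg = 30.672 mcg/min
30.672 mcg/min × 60 min/hr = 1840.32 mcg/hr
Concentration = 6 mg ÷ 297 mL = 0.02020202 mg/mL = 20.20202 mcg/mL
Rate = 1840.32 mcg/hr ÷ 20.20202 mcg/mL = 91.09584 mL/hr
Volume infused so far = 91.09584 mL/hr × 0.6 hr = 54.6575 mL
Volume remaining = 297 − 54.6575 = 242.3425 mL
New rate:
Dose = 0.095 mcg/kg/min × 63.9 kg = 6.0705 mcg/min
6.0705 mcg/min × 60 min/hr = 364.23 mcg/hr
Rate = 364.23 mcg/hr ÷ 20.20202 mcg/mL = 18.02939 mL/hr
Time remaining = 242.3425 mL ÷ 18.02939 mL/hr = 13.44153 hr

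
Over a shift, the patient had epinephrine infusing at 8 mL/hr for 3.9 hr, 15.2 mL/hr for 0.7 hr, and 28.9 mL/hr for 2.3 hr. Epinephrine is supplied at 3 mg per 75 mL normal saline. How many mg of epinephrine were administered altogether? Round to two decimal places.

Concentration = 3 mg ÷ 75 mL = 0.04 mg/mL
Stage 1: 8 mL/hr × 3.9 hr = 31.2 mL → 31.2 mL × 0.04 mg/mL = 1.248 mg
Stage 2: 15.2 mL/hr × 0.7 hr = 10.64 mL → 10.64 mL × 0.04 mg/mL = 0.4256 mg
Stage 3: 28.9 mL/hr × 2.3 hr = 66.47 mL → 66.47 mL × 0.04 mg/mL = 2.6588 mg
Total = 1.248 + 0.4256 + 2.6588 = 4.3324 mg

4.33 mg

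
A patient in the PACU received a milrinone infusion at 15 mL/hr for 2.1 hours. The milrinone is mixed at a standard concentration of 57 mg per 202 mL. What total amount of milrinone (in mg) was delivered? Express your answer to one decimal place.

8.9 mg

Concentration = 57 mg ÷ 202 mL = 0.2821782 mg/mL = 282.1782 mcg/mL
Drug rate = 15 mL/hr × 282.1782 mcg/mL = 4232.673 mcg/hr
Total = 4232.673 mcg/hr × 2.1 hr = 8888.614 mcg = 8.888614 mg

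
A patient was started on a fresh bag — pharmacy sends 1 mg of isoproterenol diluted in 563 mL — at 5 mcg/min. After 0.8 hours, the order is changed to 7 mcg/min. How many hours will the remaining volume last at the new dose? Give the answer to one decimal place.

1.8 hours

Initial rate:
5 mcg/min × 60 min/hr = 300 mcg/hr
Concentration = 1 mg ÷ 563 mL = 0.001776199 mg/mL = 1.776199 mcg/mL
Rate = 300 mcg/hr ÷ 1.776199 mcg/mL = 168.9 mL/hr
Volume infused so far = 168.9 mL/hr × 0.8 hr = 135.12 mL
Volume remaining = 563 − 135.12 = 427.88 mL
New rate:
7 mcg/min × 60 min/hr = 420 mcg/hr
Rate = 420 mcg/hr ÷ 1.776199 mcg/mL = 236.46 mL/hr
Time remaining = 427.88 mL ÷ 236.46 mL/hr = 1.809524 hr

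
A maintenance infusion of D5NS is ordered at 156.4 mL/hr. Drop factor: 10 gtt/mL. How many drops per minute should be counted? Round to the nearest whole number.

156.4 mL/hr ÷ 60 min/hr = 2.606667 mL/min
2.606667 mL/min × 10 gtt/mL = 26.06667 gtt/min

26 gtt/min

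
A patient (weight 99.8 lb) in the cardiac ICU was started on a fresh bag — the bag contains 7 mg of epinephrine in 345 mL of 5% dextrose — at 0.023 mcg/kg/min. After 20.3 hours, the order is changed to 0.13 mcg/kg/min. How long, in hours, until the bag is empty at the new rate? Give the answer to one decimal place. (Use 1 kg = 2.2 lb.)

16.2 hours

Initial rate:
Weight = 99.8 lb ÷ 2.2 lb/kg = 45.36364 kg
Dose = 0.023 mcg/kg/min × 45.36364 kg = 1.043364 mcg/min
1.043364 mcg/min × 60 min/hr = 62.60182 mcg/hr
Concentration = 7 mg ÷ 345 mL = 0.02028986 mg/mL = 20.28986 mcg/mL
Rate = 62.60182 mcg/hr ÷ 20.28986 mcg/mL = 3.085375 mL/hr
Volume infused so far = 3.085375 mL/hr × 20.3 hr = 62.63312 mL
Volume remaining = 345 − 62.63312 = 282.3669 mL
New rate:
Dose = 0.13 mcg/kg/min × 45.36364 kg = 5.897273 mcg/min
5.897273 mcg/min × 60 min/hr = 353.8364 mcg/hr
Rate = 353.8364 mcg/hr ÷ 20.28986 mcg/mL = 17.43908 mL/hr
Time remaining = 282.3669 mL ÷ 17.43908 mL/hr = 16.19162 hr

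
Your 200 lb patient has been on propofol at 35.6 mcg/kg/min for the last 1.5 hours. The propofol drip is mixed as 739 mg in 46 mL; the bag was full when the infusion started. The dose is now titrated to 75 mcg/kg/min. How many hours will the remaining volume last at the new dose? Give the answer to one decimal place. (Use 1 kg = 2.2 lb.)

Initial rate:
Weight = 200 lb ÷ 2.2 lb/kg = 90.90909 kg
Dose = 35.6 mcg/kg/min × 90.90909 kg = 3236.364 mcg/min
3236.364 mcg/min × 60 min/hr = 194181.8 mcg/hr
Concentration = 739 mg ÷ 46 mL = 16.06522 mg/mL = 16065.22 mcg/mL
Rate = 194181.8 mcg/hr ÷ 16065.22 mcg/mL = 12.0871 mL/hr
Volume infused so far = 12.0871 mL/hr × 1.5 hr = 18.13064 mL
Volume remaining = 46 − 18.13064 = 27.86936 mL
New rate:
Dose = 75 mcg/kg/min × 90.90909 kg = 6818.182 mcg/min
6818.182 mcg/min × 60 min/hr = 409090.9 mcg/hr
Rate = 409090.9 mcg/hr ÷ 16065.22 mcg/mL = 25.46439 mL/hr
Time remaining = 27.86936 mL ÷ 25.46439 mL/hr = 1.094444 hr

1.1 hours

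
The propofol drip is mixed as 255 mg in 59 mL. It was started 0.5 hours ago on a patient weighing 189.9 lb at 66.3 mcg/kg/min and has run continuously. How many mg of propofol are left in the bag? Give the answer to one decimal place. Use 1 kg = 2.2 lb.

83.3 mg

Weight = 189.9 lb ÷ 2.2 lb/kg = 86.31818 kg
Dose = 66.3 mcg/kg/min × 86.31818 kg = 5722.895 mcg/min
5722.895 mcg/min × 60 min/hr = 343373.7 mcg/hr
Concentration = 255 mg ÷ 59 mL = 4.322034 mg/mL = 4322.034 mcg/mL
Rate = 343373.7 mcg/hr ÷ 4322.034 mcg/mL = 79.44725 mL/hr
Volume infused = 79.44725 mL/hr × 0.5 hr = 39.72363 mL
Volume remaining = 59 − 39.72363 = 19.27637 mL
Drug remaining = 19.27637 mL × 4322.034 mcg/mL = 83313.14 mcg = 83.31314 mg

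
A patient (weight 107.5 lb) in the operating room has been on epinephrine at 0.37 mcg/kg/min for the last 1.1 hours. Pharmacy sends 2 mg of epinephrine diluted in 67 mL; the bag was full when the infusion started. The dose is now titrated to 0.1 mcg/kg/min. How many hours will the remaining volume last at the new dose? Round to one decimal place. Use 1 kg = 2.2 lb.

2.8 hours

Initial rate:
Weight = 107.5 lb ÷ 2.2 lb/kg = 48.86364 kg
Dose = 0.37 mcg/kg/min × 48.86364 kg = 18.07955 mcg/min
18.07955 mcg/min × 60 min/hr = 1084.773 mcg/hr
Concentration = 2 mg ÷ 67 mL = 0.02985075 mg/mL = 29.85075 mcg/mL
Rate = 1084.773 mcg/hr ÷ 29.85075 mcg/mL = 36.33989 mL/hr
Volume infused so far = 36.33989 mL/hr × 1.1 hr = 39.97387 mL
Volume remaining = 67 − 39.97387 = 27.02613 mL
New rate:
Dose = 0.1 mcg/kg/min × 48.86364 kg = 4.886364 mcg/min
4.886364 mcg/min × 60 min/hr = 293.1818 mcg/hr
Rate = 293.1818 mcg/hr ÷ 29.85075 mcg/mL = 9.821591 mL/hr
Time remaining = 27.02613 mL ÷ 9.821591 mL/hr = 2.751705 hr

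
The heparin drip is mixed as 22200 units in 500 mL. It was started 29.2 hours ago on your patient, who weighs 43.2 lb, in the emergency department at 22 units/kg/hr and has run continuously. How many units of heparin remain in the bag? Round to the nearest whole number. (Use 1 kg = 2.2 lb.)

9586 units

Weight = 43.2 lb ÷ 2.2 lb/kg = 19.63636 kg
Dose = 22 units/kg/hr × 19.63636 kg = 432 units/hr
Concentration = 22200 units ÷ 500 mL = 44.4 units/mL
Rate = 432 units/hr ÷ 44.4 units/mL = 9.72973 mL/hr
Volume infused = 9.72973 mL/hr × 29.2 hr = 284.1081 mL
Volume remaining = 500 − 284.1081 = 215.8919 mL
Drug remaining = 215.8919 mL × 44.4 units/mL = 9585.6 units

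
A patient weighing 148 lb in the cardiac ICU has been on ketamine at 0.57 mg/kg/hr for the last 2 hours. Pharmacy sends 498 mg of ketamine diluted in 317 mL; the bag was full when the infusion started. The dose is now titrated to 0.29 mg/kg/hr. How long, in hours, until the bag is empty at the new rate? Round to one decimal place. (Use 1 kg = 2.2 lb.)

Initial rate:
Weight = 148 lb ÷ 2.2 lb/kg = 67.27273 kg
Dose = 0.57 mg/kg/hr × 67.27273 kg = 38.34545 mg/hr
Concentration = 498 mg ÷ 317 mL = 1.570978 mg/mL
Rate = 38.34545 mg/hr ÷ 1.570978 mg/mL = 24.40865 mL/hr
Volume infused so far = 24.40865 mL/hr × 2 hr = 48.81731 mL
Volume remaining = 317 − 48.81731 = 268.1827 mL
New rate:
Dose = 0.29 mg/kg/hr × 67.27273 kg = 19.50909 mg/hr
Rate = 19.50909 mg/hr ÷ 1.570978 mg/mL = 12.41844 mL/hr
Time remaining = 268.1827 mL ÷ 12.41844 mL/hr = 21.59553 hr

21.6 hours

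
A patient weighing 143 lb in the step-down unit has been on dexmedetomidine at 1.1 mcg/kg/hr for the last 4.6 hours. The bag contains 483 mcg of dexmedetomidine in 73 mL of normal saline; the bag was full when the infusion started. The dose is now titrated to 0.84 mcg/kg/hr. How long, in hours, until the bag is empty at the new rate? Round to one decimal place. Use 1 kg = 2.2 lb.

Initial rate:
Weight = 143 lb ÷ 2.2 lb/kg = 65 kg
Dose = 1.1 mcg/kg/hr × 65 kg = 71.5 mcg/hr
Concentration = 483 mcg ÷ 73 mL = 6.616438 mcg/mL
Rate = 71.5 mcg/hr ÷ 6.616438 mcg/mL = 10.80642 mL/hr
Volume infused so far = 10.80642 mL/hr × 4.6 hr = 49.70952 mL
Volume remaining = 73 − 49.70952 = 23.29048 mL
New rate:
Dose = 0.84 mcg/kg/hr × 65 kg = 54.6 mcg/hr
Rate = 54.6 mcg/hr ÷ 6.616438 mcg/mL = 8.252174 mL/hr
Time remaining = 23.29048 mL ÷ 8.252174 mL/hr = 2.822344 hr

2.8 hours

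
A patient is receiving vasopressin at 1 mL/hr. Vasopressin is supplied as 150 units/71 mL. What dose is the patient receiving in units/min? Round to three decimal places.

0.035 units/min

Concentration = 150 units ÷ 71 mL = 2.112676 units/mL
Drug rate = 1 mL/hr × 2.112676 units/mL = 2.112676 units/hr
2.112676 units/hr ÷ 60 min/hr = 0.03521127 units/min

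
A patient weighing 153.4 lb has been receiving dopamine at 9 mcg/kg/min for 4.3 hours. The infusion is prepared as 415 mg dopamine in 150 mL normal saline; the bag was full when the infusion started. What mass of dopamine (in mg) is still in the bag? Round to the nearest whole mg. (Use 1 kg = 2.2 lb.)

253 mg

Weight = 153.4 lb ÷ 2.2 lb/kg = 69.72727 kg
Dose = 9 mcg/kg/min × 69.72727 kg = 627.5455 mcg/min
627.5455 mcg/min × 60 min/hr = 37652.73 mcg/hr
Concentration = 415 mg ÷ 150 mL = 2.766667 mg/mL = 2766.667 mcg/mL
Rate = 37652.73 mcg/hr ÷ 2766.667 mcg/mL = 13.60942 mL/hr
Volume infused = 13.60942 mL/hr × 4.3 hr = 58.5205 mL
Volume remaining = 150 − 58.5205 = 91.4795 mL
Drug remaining = 91.4795 mL × 2766.667 mcg/mL = 253093.3 mcg = 253.0933 mg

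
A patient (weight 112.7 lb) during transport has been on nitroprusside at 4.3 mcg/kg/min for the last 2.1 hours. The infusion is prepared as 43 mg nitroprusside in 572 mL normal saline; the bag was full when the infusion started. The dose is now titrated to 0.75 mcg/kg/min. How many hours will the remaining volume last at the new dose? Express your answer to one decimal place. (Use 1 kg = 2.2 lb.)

6.6 hours

Initial rate:
Weight = 112.7 lb ÷ 2.2 lb/kg = 51.22727 kg
Dose = 4.3 mcg/kg/min × 51.22727 kg = 220.2773 mcg/min
220.2773 mcg/min × 60 min/hr = 13216.64 mcg/hr
Concentration = 43 mg ÷ 572 mL = 0.07517483 mg/mL = 75.17483 mcg/mL
Rate = 13216.64 mcg/hr ÷ 75.17483 mcg/mL = 175.812 mL/hr
Volume infused so far = 175.812 mL/hr × 2.1 hr = 369.2052 mL
Volume remaining = 572 − 369.2052 = 202.7948 mL
New rate:
Dose = 0.75 mcg/kg/min × 51.22727 kg = 38.42045 mcg/min
38.42045 mcg/min × 60 min/hr = 2305.227 mcg/hr
Rate = 2305.227 mcg/hr ÷ 75.17483 mcg/mL = 30.66488 mL/hr
Time remaining = 202.7948 mL ÷ 30.66488 mL/hr = 6.613258 hr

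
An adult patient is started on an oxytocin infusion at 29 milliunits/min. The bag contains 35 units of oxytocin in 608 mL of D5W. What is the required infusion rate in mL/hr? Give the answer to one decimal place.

29 milliunits/min × 60 min/hr = 1740 milliunits/hr
Concentration = 35 units ÷ 608 mL = 0.05756579 units/mL = 57.56579 milliunits/mL
Rate = 1740 milliunits/hr ÷ 57.56579 milliunits/mL = 30.22629 mL/hr

30.2 mL/hr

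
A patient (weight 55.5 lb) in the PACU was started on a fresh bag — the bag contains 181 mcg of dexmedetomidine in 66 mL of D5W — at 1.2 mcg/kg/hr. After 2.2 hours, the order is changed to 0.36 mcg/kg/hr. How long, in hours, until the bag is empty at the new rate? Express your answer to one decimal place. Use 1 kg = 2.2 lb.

12.6 hours

Initial rate:
Weight = 55.5 lb ÷ 2.2 lb/kg = 25.22727 kg
Dose = 1.2 mcg/kg/hr × 25.22727 kg = 30.27273 mcg/hr
Concentration = 181 mcg ÷ 66 mL = 2.742424 mcg/mL
Rate = 30.27273 mcg/hr ÷ 2.742424 mcg/mL = 11.03867 mL/hr
Volume infused so far = 11.03867 mL/hr × 2.2 hr = 24.28508 mL
Volume remaining = 66 − 24.28508 = 41.71492 mL
New rate:
Dose = 0.36 mcg/kg/hr × 25.22727 kg = 9.081818 mcg/hr
Rate = 9.081818 mcg/hr ÷ 2.742424 mcg/mL = 3.311602 mL/hr
Time remaining = 41.71492 mL ÷ 3.311602 mL/hr = 12.5966 hr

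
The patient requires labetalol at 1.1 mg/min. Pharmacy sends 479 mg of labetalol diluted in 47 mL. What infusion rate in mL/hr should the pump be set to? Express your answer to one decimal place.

6.5 mL/hr

1.1 mg/min × 60 min/hr = 66 mg/hr
Concentration = 479 mg ÷ 47 mL = 10.19149 mg/mL
Rate = 66 mg/hr ÷ 10.19149 mg/mL = 6.475992 mL/hr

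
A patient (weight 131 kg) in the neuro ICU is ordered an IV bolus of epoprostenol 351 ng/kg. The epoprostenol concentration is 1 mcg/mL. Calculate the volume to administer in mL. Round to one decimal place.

46.0 mL

Dose = 351 ng/kg × 131 kg = 45981 ng
Concentration = 1 mcg/mL = 1000 ng/mL
Volume = 45981 ng ÷ 1000 ng/mL = 45.981 mL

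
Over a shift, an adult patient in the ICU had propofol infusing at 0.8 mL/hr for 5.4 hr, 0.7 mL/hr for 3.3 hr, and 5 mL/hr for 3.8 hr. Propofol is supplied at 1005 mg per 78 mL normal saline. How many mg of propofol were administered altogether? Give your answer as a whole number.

330 mg

Concentration = 1005 mg ÷ 78 mL = 12.88462 mg/mL
Stage 1: 0.8 mL/hr × 5.4 hr = 4.32 mL → 4.32 mL × 12.88462 mg/mL = 55.66154 mg
Stage 2: 0.7 mL/hr × 3.3 hr = 2.31 mL → 2.31 mL × 12.88462 mg/mL = 29.76346 mg
Stage 3: 5 mL/hr × 3.8 hr = 19 mL → 19 mL × 12.88462 mg/mL = 244.8077 mg
Total = 55.66154 + 29.76346 + 244.8077 = 330.2327 mg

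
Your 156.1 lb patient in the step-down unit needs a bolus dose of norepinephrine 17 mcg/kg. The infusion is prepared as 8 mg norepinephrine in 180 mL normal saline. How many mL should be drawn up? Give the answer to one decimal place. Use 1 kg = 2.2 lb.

27.1 mL

Weight = 156.1 lb ÷ 2.2 lb/kg = 70.95455 kg
Dose = 17 mcg/kg × 70.95455 kg = 1206.227 mcg
Concentration = 8 mg ÷ 180 mL = 0.04444444 mg/mL = 44.44444 mcg/mL
Volume = 1206.227 mcg ÷ 44.44444 mcg/mL = 27.14011 mL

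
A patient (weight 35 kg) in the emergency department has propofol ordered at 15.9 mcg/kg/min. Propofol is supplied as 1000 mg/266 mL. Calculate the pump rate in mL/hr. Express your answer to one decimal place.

Dose = 15.9 mcg/kg/min × 35 kg = 556.5 mcg/min
556.5 mcg/min × 60 min/hr = 33390 mcg/hr
Concentration = 1000 mg ÷ 266 mL = 3.759398 mg/mL = 3759.398 mcg/mL
Rate = 33390 mcg/hr ÷ 3759.398 mcg/mL = 8.88174 mL/hr

8.9 mL/hr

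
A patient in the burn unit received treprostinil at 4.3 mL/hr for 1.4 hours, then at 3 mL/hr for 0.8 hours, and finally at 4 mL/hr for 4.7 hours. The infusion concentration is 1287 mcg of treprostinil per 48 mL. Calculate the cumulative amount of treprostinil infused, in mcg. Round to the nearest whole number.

Concentration = 1287 mcg ÷ 48 mL = 26.8125 mcg/mL
Stage 1: 4.3 mL/hr × 1.4 hr = 6.02 mL → 6.02 mL × 26.8125 mcg/mL = 161.4112 mcg
Stage 2: 3 mL/hr × 0.8 hr = 2.4 mL → 2.4 mL × 26.8125 mcg/mL = 64.35 mcg
Stage 3: 4 mL/hr × 4.7 hr = 18.8 mL → 18.8 mL × 26.8125 mcg/mL = 504.075 mcg
Total = 161.4112 + 64.35 + 504.075 = 729.8362 mcg

730 mcg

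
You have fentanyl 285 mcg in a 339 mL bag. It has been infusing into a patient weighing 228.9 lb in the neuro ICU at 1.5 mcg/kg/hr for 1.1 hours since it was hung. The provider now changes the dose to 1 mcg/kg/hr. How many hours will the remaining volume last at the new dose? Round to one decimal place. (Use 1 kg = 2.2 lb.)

1.1 hours

Initial rate:
Weight = 228.9 lb ÷ 2.2 lb/kg = 104.0455 kg
Dose = 1.5 mcg/kg/hr × 104.0455 kg = 156.0682 mcg/hr
Concentration = 285 mcg ÷ 339 mL = 0.840708 mcg/mL
Rate = 156.0682 mcg/hr ÷ 0.840708 mcg/mL = 185.639 mL/hr
Volume infused so far = 185.639 mL/hr × 1.1 hr = 204.2029 mL
Volume remaining = 339 − 204.2029 = 134.7971 mL
New rate:
Dose = 1 mcg/kg/hr × 104.0455 kg = 104.0455 mcg/hr
Rate = 104.0455 mcg/hr ÷ 0.840708 mcg/mL = 123.7593 mL/hr
Time remaining = 134.7971 mL ÷ 123.7593 mL/hr = 1.089187 hr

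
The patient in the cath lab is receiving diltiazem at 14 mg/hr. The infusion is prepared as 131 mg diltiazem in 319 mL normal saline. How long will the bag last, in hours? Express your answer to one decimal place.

9.4 hours

Concentration = 131 mg ÷ 319 mL = 0.4106583 mg/mL
Rate = 14 mg/hr ÷ 0.4106583 mg/mL = 34.0916 mL/hr
Duration = 319 mL ÷ 34.0916 mL/hr = 9.357143 hr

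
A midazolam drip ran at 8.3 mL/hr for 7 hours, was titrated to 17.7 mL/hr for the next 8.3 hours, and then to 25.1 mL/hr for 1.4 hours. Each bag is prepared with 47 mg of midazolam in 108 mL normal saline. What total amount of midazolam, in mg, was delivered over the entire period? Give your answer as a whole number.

105 mg

Concentration = 47 mg ÷ 108 mL = 0.4351852 mg/mL
Stage 1: 8.3 mL/hr × 7 hr = 58.1 mL → 58.1 mL × 0.4351852 mg/mL = 25.28426 mg
Stage 2: 17.7 mL/hr × 8.3 hr = 146.91 mL → 146.91 mL × 0.4351852 mg/mL = 63.93306 mg
Stage 3: 25.1 mL/hr × 1.4 hr = 35.14 mL → 35.14 mL × 0.4351852 mg/mL = 15.29241 mg
Total = 25.28426 + 63.93306 + 15.29241 = 104.5097 mg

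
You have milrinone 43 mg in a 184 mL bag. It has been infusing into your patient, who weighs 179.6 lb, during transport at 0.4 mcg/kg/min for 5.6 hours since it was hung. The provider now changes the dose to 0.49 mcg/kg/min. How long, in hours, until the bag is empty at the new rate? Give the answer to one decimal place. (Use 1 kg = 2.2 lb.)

13.3 hours

Initial rate:
Weight = 179.6 lb ÷ 2.2 lb/kg = 81.63636 kg
Dose = 0.4 mcg/kg/min × 81.63636 kg = 32.65455 mcg/min
32.65455 mcg/min × 60 min/hr = 1959.273 mcg/hr
Concentration = 43 mg ÷ 184 mL = 0.2336957 mg/mL = 233.6957 mcg/mL
Rate = 1959.273 mcg/hr ÷ 233.6957 mcg/mL = 8.383865 mL/hr
Volume infused so far = 8.383865 mL/hr × 5.6 hr = 46.94964 mL
Volume remaining = 184 − 46.94964 = 137.0504 mL
New rate:
Dose = 0.49 mcg/kg/min × 81.63636 kg = 40.00182 mcg/min
40.00182 mcg/min × 60 min/hr = 2400.109 mcg/hr
Rate = 2400.109 mcg/hr ÷ 233.6957 mcg/mL = 10.27023 mL/hr
Time remaining = 137.0504 mL ÷ 10.27023 mL/hr = 13.34442 hr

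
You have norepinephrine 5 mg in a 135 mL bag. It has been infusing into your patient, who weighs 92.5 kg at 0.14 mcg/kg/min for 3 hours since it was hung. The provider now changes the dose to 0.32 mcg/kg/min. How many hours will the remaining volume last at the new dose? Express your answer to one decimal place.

1.5 hours

Initial rate:
Dose = 0.14 mcg/kg/min × 92.5 kg = 12.95 mcg/min
12.95 mcg/min × 60 min/hr = 777 mcg/hr
Concentration = 5 mg ÷ 135 mL = 0.03703704 mg/mL = 37.03704 mcg/mL
Rate = 777 mcg/hr ÷ 37.03704 mcg/mL = 20.979 mL/hr
Volume infused so far = 20.979 mL/hr × 3 hr = 62.937 mL
Volume remaining = 135 − 62.937 = 72.063 mL
New rate:
Dose = 0.32 mcg/kg/min × 92.5 kg = 29.6 mcg/min
29.6 mcg/min × 60 min/hr = 1776 mcg/hr
Rate = 1776 mcg/hr ÷ 37.03704 mcg/mL = 47.952 mL/hr
Time remaining = 72.063 mL ÷ 47.952 mL/hr = 1.502815 hr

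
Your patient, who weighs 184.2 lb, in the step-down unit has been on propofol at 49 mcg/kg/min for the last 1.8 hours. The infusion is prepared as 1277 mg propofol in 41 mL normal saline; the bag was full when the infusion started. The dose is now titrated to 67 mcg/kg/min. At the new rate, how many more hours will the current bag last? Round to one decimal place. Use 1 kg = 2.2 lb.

2.5 hours

Initial rate:
Weight = 184.2 lb ÷ 2.2 lb/kg = 83.72727 kg
Dose = 49 mcg/kg/min × 83.72727 kg = 4102.636 mcg/min
4102.636 mcg/min × 60 min/hr = 246158.2 mcg/hr
Concentration = 1277 mg ÷ 41 mL = 31.14634 mg/mL = 31146.34 mcg/mL
Rate = 246158.2 mcg/hr ÷ 31146.34 mcg/mL = 7.903278 mL/hr
Volume infused so far = 7.903278 mL/hr × 1.8 hr = 14.2259 mL
Volume remaining = 41 − 14.2259 = 26.7741 mL
New rate:
Dose = 67 mcg/kg/min × 83.72727 kg = 5609.727 mcg/min
5609.727 mcg/min × 60 min/hr = 336583.6 mcg/hr
Rate = 336583.6 mcg/hr ÷ 31146.34 mcg/mL = 10.80652 mL/hr
Time remaining = 26.7741 mL ÷ 10.80652 mL/hr = 2.477587 hr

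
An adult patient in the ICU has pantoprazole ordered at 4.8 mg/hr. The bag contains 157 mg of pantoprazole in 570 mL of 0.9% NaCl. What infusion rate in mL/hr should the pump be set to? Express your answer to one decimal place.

Concentration = 157 mg ÷ 570 mL = 0.2754386 mg/mL
Rate = 4.8 mg/hr ÷ 0.2754386 mg/mL = 17.42675 mL/hr

17.4 mL/hr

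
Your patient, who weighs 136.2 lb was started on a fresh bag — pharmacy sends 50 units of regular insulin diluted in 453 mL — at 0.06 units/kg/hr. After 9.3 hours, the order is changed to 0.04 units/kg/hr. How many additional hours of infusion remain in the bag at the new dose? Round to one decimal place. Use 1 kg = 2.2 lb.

6.2 hours

Initial rate:
Weight = 136.2 lb ÷ 2.2 lb/kg = 61.90909 kg
Dose = 0.06 units/kg/hr × 61.90909 kg = 3.714545 units/hr
Concentration = 50 units ÷ 453 mL = 0.1103753 units/mL
Rate = 3.714545 units/hr ÷ 0.1103753 units/mL = 33.65378 mL/hr
Volume infused so far = 33.65378 mL/hr × 9.3 hr = 312.9802 mL
Volume remaining = 453 − 312.9802 = 140.0198 mL
New rate:
Dose = 0.04 units/kg/hr × 61.90909 kg = 2.476364 units/hr
Rate = 2.476364 units/hr ÷ 0.1103753 units/mL = 22.43585 mL/hr
Time remaining = 140.0198 mL ÷ 22.43585 mL/hr = 6.240896 hr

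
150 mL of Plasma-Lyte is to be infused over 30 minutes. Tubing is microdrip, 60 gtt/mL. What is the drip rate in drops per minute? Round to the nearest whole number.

150 mL ÷ (30 min) = 5 mL/min
5 mL/min × 60 gtt/mL = 300 gtt/min

300 gtt/min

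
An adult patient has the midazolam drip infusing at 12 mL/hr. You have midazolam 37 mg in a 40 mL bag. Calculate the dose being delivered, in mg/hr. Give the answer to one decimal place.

11.1 mg/hr

Concentration = 37 mg ÷ 40 mL = 0.925 mg/mL
Drug rate = 12 mL/hr × 0.925 mg/mL = 11.1 mg/hr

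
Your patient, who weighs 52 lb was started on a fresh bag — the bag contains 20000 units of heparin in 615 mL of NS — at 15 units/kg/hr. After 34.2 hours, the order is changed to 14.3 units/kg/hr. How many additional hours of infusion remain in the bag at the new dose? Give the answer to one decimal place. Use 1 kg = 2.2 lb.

23.3 hours

Initial rate:
Weight = 52 lb ÷ 2.2 lb/kg = 23.63636 kg
Dose = 15 units/kg/hr × 23.63636 kg = 354.5455 units/hr
Concentration = 20000 units ÷ 615 mL = 32.52033 units/mL
Rate = 354.5455 units/hr ÷ 32.52033 units/mL = 10.90227 mL/hr
Volume infused so far = 10.90227 mL/hr × 34.2 hr = 372.8577 mL
Volume remaining = 615 − 372.8577 = 242.1423 mL
New rate:
Dose = 14.3 units/kg/hr × 23.63636 kg = 338 units/hr
Rate = 338 units/hr ÷ 32.52033 units/mL = 10.3935 mL/hr
Time remaining = 242.1423 mL ÷ 10.3935 mL/hr = 23.29747 hr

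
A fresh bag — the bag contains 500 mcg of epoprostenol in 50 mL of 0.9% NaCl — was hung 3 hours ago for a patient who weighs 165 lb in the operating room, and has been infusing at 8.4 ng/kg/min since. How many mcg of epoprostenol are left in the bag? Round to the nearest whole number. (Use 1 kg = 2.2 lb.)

387 mcg

Weight = 165 lb ÷ 2.2 lb/kg = 75 kg
Dose = 8.4 ng/kg/min × 75 kg = 630 ng/min
630 ng/min × 60 min/hr = 37800 ng/hr
Concentration = 500 mcg ÷ 50 mL = 10 mcg/mL = 10000 ng/mL
Rate = 37800 ng/hr ÷ 10000 ng/mL = 3.78 mL/hr
Volume infused = 3.78 mL/hr × 3 hr = 11.34 mL
Volume remaining = 50 − 11.34 = 38.66 mL
Drug remaining = 38.66 mL × 10000 ng/mL = 386600 ng = 386.6 mcg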